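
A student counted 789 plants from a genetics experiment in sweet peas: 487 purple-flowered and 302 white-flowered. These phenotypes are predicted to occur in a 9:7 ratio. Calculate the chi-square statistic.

Expected counts for N = 789 under a 9:7 ratio (total parts = 16):
  purple-flowered: 789 × 9/16 = 443.8125
  white-flowered: 789 × 7/16 = 345.1875
χ² = Σ (O − E)² / E
  purple-flowered: (487 − 443.8125)² / 443.8125 = 4.2026
  white-flowered: (302 − 345.1875)² / 345.1875 = 5.4033
χ² = 4.2026 + 5.4033 = 9.6059 ≈ 9.606

9.606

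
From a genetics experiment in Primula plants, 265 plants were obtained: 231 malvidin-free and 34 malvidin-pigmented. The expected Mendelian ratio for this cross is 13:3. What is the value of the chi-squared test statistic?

Total ratio parts = 16. Expected numbers out of 265:
  malvidin-free: 265 × 13/16 = 215.3125
  malvidin-pigmented: 265 × 3/16 = 49.6875
χ² = Σ (O − E)² / E
  malvidin-free: (231 − 215.3125)² / 215.3125 = 1.1430
  malvidin-pigmented: (34 − 49.6875)² / 49.6875 = 4.9529
χ² = 1.1430 + 4.9529 = 6.0959 ≈ 6.096

6.096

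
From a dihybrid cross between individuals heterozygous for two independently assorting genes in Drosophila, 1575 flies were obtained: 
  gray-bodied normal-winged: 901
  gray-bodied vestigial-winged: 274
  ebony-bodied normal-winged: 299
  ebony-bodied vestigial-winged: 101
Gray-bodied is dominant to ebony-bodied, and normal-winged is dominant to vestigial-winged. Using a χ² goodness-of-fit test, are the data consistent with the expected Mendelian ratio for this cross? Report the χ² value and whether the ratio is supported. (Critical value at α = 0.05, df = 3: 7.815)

A dihybrid F₂ with independent assortment and complete dominance at both loci gives a 9:3:3:1 phenotypic ratio.
Expected counts for N = 1575 under a 9:3:3:1 ratio (total parts = 16):
  gray-bodied normal-winged: 1575 × 9/16 = 885.9375
  gray-bodied vestigial-winged: 1575 × 3/16 = 295.3125
  ebony-bodied normal-winged: 1575 × 3/16 = 295.3125
  ebony-bodied vestigial-winged: 1575 × 1/16 = 98.4375
χ² = Σ (O − E)² / E
  gray-bodied normal-winged: (901 − 885.9375)² / 885.9375 = 0.2561
  gray-bodied vestigial-winged: (274 − 295.3125)² / 295.3125 = 1.5381
  ebony-bodied normal-winged: (299 − 295.3125)² / 295.3125 = 0.0460
  ebony-bodied vestigial-winged: (101 − 98.4375)² / 98.4375 = 0.0667
χ² = 0.2561 + 1.5381 + 0.0460 + 0.0667 = 1.9069 ≈ 1.907
Degrees of freedom = 4 − 1 = 3; critical value at α = 0.05 is 7.815.
Since 1.907 < 7.815, we fail to reject the null hypothesis — the data are consistent with the 9:3:3:1 ratio.

1.907; consistent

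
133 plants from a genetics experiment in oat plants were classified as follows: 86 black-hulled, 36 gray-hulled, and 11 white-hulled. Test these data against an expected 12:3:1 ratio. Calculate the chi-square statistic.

7.672

The 12:3:1 ratio has 16 parts, so with N = 133 the expected counts are:
  black-hulled: 133 × 12/16 = 99.75
  gray-hulled: 133 × 3/16 = 24.9375
  white-hulled: 133 × 1/16 = 8.3125
χ² = Σ (O − E)² / E
  black-hulled: (86 − 99.75)² / 99.75 = 1.8954
  gray-hulled: (36 − 24.9375)² / 24.9375 = 4.9074
  white-hulled: (11 − 8.3125)² / 8.3125 = 0.8689
χ² = 1.8954 + 4.9074 + 0.8689 = 7.6717 ≈ 7.672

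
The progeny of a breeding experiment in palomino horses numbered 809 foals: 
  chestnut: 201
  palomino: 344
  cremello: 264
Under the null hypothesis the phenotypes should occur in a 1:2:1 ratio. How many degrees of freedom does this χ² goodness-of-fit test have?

A goodness-of-fit test with 3 phenotype classes has df = 3 − 1 = 2.

2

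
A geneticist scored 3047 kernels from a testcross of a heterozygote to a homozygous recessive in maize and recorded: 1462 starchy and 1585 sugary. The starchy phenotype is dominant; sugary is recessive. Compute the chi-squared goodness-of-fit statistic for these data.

4.965

A testcross of a heterozygote (Aa × aa) gives a 1:1 phenotypic ratio.
Total ratio parts = 2. Expected numbers out of 3047:
  starchy: 3047 × 1/2 = 1523.5
  sugary: 3047 × 1/2 = 1523.5
χ² = Σ (O − E)² / E
  starchy: (1462 − 1523.5)² / 1523.5 = 2.4826
  sugary: (1585 − 1523.5)² / 1523.5 = 2.4826
χ² = 2.4826 + 2.4826 = 4.9652 ≈ 4.965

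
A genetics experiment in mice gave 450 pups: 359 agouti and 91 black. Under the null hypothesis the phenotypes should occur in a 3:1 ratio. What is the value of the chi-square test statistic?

Expected counts for N = 450 under a 3:1 ratio (total parts = 4):
  agouti: 450 × 3/4 = 337.5
  black: 450 × 1/4 = 112.5
χ² = Σ (O − E)² / E
  agouti: (359 − 337.5)² / 337.5 = 1.3696
  black: (91 − 112.5)² / 112.5 = 4.1089
χ² = 1.3696 + 4.1089 = 5.4785 ≈ 5.479

5.479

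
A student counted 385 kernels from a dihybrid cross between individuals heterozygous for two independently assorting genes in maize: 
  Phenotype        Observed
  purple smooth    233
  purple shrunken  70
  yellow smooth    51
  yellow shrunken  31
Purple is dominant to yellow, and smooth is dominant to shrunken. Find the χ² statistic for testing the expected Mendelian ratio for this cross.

A dihybrid F₂ with independent assortment and complete dominance at both loci gives a 9:3:3:1 phenotypic ratio.
Total ratio parts = 16. Expected numbers out of 385:
  purple smooth: 385 × 9/16 = 216.5625
  purple shrunken: 385 × 3/16 = 72.1875
  yellow smooth: 385 × 3/16 = 72.1875
  yellow shrunken: 385 × 1/16 = 24.0625
χ² = Σ (O − E)² / E
  purple smooth: (233 − 216.5625)² / 216.5625 = 1.2476
  purple shrunken: (70 − 72.1875)² / 72.1875 = 0.0663
  yellow smooth: (51 − 72.1875)² / 72.1875 = 6.2187
  yellow shrunken: (31 − 24.0625)² / 24.0625 = 2.0002
χ² = 1.2476 + 0.0663 + 6.2187 + 2.0002 = 9.5328 ≈ 9.533

9.533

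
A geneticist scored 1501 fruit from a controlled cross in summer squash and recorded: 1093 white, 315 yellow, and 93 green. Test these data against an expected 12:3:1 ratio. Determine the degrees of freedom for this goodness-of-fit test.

2

A goodness-of-fit test with 3 phenotype classes has df = 3 − 1 = 2.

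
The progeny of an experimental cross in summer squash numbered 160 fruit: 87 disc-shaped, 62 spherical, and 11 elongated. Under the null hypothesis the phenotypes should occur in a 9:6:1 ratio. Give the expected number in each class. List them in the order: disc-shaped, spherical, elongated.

90, 60, 10

Total ratio parts = 16. Expected numbers out of 160:
  disc-shaped: 160 × 9/16 = 90
  spherical: 160 × 6/16 = 60
  elongated: 160 × 1/16 = 10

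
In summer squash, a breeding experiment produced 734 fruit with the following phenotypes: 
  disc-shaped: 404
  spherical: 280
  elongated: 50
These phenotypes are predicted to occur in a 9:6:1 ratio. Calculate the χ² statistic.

0.644

Under the 9:6:1 hypothesis (Σ ratio = 16, N = 734):
  disc-shaped: 734 × 9/16 = 412.875
  spherical: 734 × 6/16 = 275.25
  elongated: 734 × 1/16 = 45.875
χ² = Σ (O − E)² / E
  disc-shaped: (404 − 412.875)² / 412.875 = 0.1908
  spherical: (280 − 275.25)² / 275.25 = 0.0820
  elongated: (50 − 45.875)² / 45.875 = 0.3709
χ² = 0.1908 + 0.0820 + 0.3709 = 0.6437 ≈ 0.644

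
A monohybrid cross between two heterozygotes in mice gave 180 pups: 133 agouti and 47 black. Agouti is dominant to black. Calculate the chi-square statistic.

0.119

For a monohybrid cross between heterozygotes with complete dominance, the expected phenotypic ratio is 3:1.
Total ratio parts = 4. Expected numbers out of 180:
  agouti: 180 × 3/4 = 135
  black: 180 × 1/4 = 45
χ² = Σ (O − E)² / E
  agouti: (133 − 135)² / 135 = 0.0296
  black: (47 − 45)² / 45 = 0.0889
χ² = 0.0296 + 0.0889 = 0.1185 ≈ 0.119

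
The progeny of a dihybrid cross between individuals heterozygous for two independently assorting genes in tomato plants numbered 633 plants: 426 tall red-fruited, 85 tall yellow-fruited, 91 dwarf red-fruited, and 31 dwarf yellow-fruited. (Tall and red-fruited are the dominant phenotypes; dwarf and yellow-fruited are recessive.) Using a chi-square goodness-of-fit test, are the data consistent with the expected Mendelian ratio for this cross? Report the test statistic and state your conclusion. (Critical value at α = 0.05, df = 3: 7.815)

31.611; not consistent

A dihybrid F₂ with independent assortment and complete dominance at both loci gives a 9:3:3:1 phenotypic ratio.
The 9:3:3:1 ratio has 16 parts, so with N = 633 the expected counts are:
  tall red-fruited: 633 × 9/16 = 356.0625
  tall yellow-fruited: 633 × 3/16 = 118.6875
  dwarf red-fruited: 633 × 3/16 = 118.6875
  dwarf yellow-fruited: 633 × 1/16 = 39.5625
χ² = Σ (O − E)² / E
  tall red-fruited: (426 − 356.0625)² / 356.0625 = 13.7371
  tall yellow-fruited: (85 − 118.6875)² / 118.6875 = 9.5616
  dwarf red-fruited: (91 − 118.6875)² / 118.6875 = 6.4590
  dwarf yellow-fruited: (31 − 39.5625)² / 39.5625 = 1.8532
χ² = 13.7371 + 9.5616 + 6.4590 + 1.8532 = 31.6109 ≈ 31.611
Degrees of freedom = 4 − 1 = 3; critical value at α = 0.05 is 7.815.
Since 31.611 > 7.815, we reject the null hypothesis — the data do not fit the 9:3:3:1 ratio.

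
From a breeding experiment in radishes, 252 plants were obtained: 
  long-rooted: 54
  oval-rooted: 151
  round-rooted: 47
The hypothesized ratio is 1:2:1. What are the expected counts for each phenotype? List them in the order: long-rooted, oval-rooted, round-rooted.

63, 126, 63

The 1:2:1 ratio has 4 parts, so with N = 252 the expected counts are:
  long-rooted: 252 × 1/4 = 63
  oval-rooted: 252 × 2/4 = 126
  round-rooted: 252 × 1/4 = 63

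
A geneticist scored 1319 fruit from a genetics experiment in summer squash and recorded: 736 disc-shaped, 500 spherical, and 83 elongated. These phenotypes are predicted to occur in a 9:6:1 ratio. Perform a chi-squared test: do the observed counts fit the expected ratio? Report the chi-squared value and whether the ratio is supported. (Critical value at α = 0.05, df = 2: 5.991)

Total ratio parts = 16. Expected numbers out of 1319:
  disc-shaped: 1319 × 9/16 = 741.9375
  spherical: 1319 × 6/16 = 494.625
  elongated: 1319 × 1/16 = 82.4375
χ² = Σ (O − E)² / E
  disc-shaped: (736 − 741.9375)² / 741.9375 = 0.0475
  spherical: (500 − 494.625)² / 494.625 = 0.0584
  elongated: (83 − 82.4375)² / 82.4375 = 0.0038
χ² = 0.0475 + 0.0584 + 0.0038 = 0.1097 ≈ 0.110
Degrees of freedom = 3 − 1 = 2; critical value at α = 0.05 is 5.991.
Since 0.110 < 5.991, we fail to reject the null hypothesis — the data are consistent with the 9:6:1 ratio.

0.110; consistent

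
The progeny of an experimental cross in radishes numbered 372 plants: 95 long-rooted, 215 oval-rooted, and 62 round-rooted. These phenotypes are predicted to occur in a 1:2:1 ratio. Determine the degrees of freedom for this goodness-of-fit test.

2

A goodness-of-fit test with 3 phenotype classes has df = 3 − 1 = 2.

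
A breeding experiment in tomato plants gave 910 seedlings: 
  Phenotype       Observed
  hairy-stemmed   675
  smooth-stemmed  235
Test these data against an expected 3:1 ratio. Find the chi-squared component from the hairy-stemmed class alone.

0.082

The 3:1 ratio has 4 parts, so with N = 910 the expected counts are:
  hairy-stemmed: 910 × 3/4 = 682.5
  smooth-stemmed: 910 × 1/4 = 227.5
Contribution of hairy-stemmed: (675 − 682.5)² / 682.5 = 0.0824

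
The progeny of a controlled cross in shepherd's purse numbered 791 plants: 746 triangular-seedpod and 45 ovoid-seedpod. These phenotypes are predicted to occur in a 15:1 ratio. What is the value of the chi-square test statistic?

0.425

Total ratio parts = 16. Expected numbers out of 791:
  triangular-seedpod: 791 × 15/16 = 741.5625
  ovoid-seedpod: 791 × 1/16 = 49.4375
χ² = Σ (O − E)² / E
  triangular-seedpod: (746 − 741.5625)² / 741.5625 = 0.0266
  ovoid-seedpod: (45 − 49.4375)² / 49.4375 = 0.3983
χ² = 0.0266 + 0.3983 = 0.4249 ≈ 0.425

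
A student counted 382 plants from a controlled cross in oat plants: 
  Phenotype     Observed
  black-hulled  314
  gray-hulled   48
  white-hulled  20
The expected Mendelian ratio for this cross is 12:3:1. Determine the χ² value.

11.061

The 12:3:1 ratio has 16 parts, so with N = 382 the expected counts are:
  black-hulled: 382 × 12/16 = 286.5
  gray-hulled: 382 × 3/16 = 71.625
  white-hulled: 382 × 1/16 = 23.875
χ² = Σ (O − E)² / E
  black-hulled: (314 − 286.5)² / 286.5 = 2.6396
  gray-hulled: (48 − 71.625)² / 71.625 = 7.7925
  white-hulled: (20 − 23.875)² / 23.875 = 0.6289
χ² = 2.6396 + 7.7925 + 0.6289 = 11.061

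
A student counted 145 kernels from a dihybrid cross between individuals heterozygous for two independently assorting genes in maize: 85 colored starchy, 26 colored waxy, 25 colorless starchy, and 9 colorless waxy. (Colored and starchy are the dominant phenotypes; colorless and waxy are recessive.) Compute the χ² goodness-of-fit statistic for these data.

A dihybrid F₂ with independent assortment and complete dominance at both loci gives a 9:3:3:1 phenotypic ratio.
Expected counts for N = 145 under a 9:3:3:1 ratio (total parts = 16):
  colored starchy: 145 × 9/16 = 81.5625
  colored waxy: 145 × 3/16 = 27.1875
  colorless starchy: 145 × 3/16 = 27.1875
  colorless waxy: 145 × 1/16 = 9.0625
χ² = Σ (O − E)² / E
  colored starchy: (85 − 81.5625)² / 81.5625 = 0.1449
  colored waxy: (26 − 27.1875)² / 27.1875 = 0.0519
  colorless starchy: (25 − 27.1875)² / 27.1875 = 0.1760
  colorless waxy: (9 − 9.0625)² / 9.0625 = 0.0004
χ² = 0.1449 + 0.0519 + 0.1760 + 0.0004 = 0.3732 ≈ 0.373

0.373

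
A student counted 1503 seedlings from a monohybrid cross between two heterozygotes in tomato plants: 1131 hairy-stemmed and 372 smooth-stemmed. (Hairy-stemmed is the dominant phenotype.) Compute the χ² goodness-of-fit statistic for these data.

0.050

For a monohybrid cross between heterozygotes with complete dominance, the expected phenotypic ratio is 3:1.
Expected counts for N = 1503 under a 3:1 ratio (total parts = 4):
  hairy-stemmed: 1503 × 3/4 = 1127.25
  smooth-stemmed: 1503 × 1/4 = 375.75
χ² = Σ (O − E)² / E
  hairy-stemmed: (1131 − 1127.25)² / 1127.25 = 0.0125
  smooth-stemmed: (372 − 375.75)² / 375.75 = 0.0374
χ² = 0.0125 + 0.0374 = 0.0499 ≈ 0.050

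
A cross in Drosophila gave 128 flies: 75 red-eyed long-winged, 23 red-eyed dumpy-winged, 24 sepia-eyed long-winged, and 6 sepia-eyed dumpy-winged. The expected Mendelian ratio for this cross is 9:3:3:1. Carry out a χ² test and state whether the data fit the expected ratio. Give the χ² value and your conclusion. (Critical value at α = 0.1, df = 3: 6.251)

0.667; consistent

The 9:3:3:1 ratio has 16 parts, so with N = 128 the expected counts are:
  red-eyed long-winged: 128 × 9/16 = 72
  red-eyed dumpy-winged: 128 × 3/16 = 24
  sepia-eyed long-winged: 128 × 3/16 = 24
  sepia-eyed dumpy-winged: 128 × 1/16 = 8
χ² = Σ (O − E)² / E
  red-eyed long-winged: (75 − 72)² / 72 = 0.1250
  red-eyed dumpy-winged: (23 − 24)² / 24 = 0.0417
  sepia-eyed long-winged: (24 − 24)² / 24 = 0.0000
  sepia-eyed dumpy-winged: (6 − 8)² / 8 = 0.5000
χ² = 0.1250 + 0.0417 + 0.0000 + 0.5000 = 0.6667 ≈ 0.667
Degrees of freedom = 4 − 1 = 3; critical value at α = 0.1 is 6.251.
Since 0.667 < 6.251, we fail to reject the null hypothesis — the data are consistent with the 9:3:3:1 ratio.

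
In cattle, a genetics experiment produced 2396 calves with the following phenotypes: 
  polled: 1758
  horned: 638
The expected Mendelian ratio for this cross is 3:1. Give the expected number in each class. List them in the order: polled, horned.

Total ratio parts = 4. Expected numbers out of 2396:
  polled: 2396 × 3/4 = 1797
  horned: 2396 × 1/4 = 599

1797, 599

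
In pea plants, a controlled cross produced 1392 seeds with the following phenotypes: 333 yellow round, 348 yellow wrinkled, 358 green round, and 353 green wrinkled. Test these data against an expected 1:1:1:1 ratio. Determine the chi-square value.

The 1:1:1:1 ratio has 4 parts, so with N = 1392 the expected counts are:
  yellow round: 1392 × 1/4 = 348
  yellow wrinkled: 1392 × 1/4 = 348
  green round: 1392 × 1/4 = 348
  green wrinkled: 1392 × 1/4 = 348
χ² = Σ (O − E)² / E
  yellow round: (333 − 348)² / 348 = 0.6466
  yellow wrinkled: (348 − 348)² / 348 = 0.0000
  green round: (358 − 348)² / 348 = 0.2874
  green wrinkled: (353 − 348)² / 348 = 0.0718
χ² = 0.6466 + 0.0000 + 0.2874 + 0.0718 = 1.0058 ≈ 1.006

1.006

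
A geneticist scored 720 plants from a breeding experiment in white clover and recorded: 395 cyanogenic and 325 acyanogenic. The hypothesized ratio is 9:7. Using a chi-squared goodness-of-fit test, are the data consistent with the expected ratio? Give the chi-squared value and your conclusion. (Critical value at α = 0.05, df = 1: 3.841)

0.564; consistent

Under the 9:7 hypothesis (Σ ratio = 16, N = 720):
  cyanogenic: 720 × 9/16 = 405
  acyanogenic: 720 × 7/16 = 315
χ² = Σ (O − E)² / E
  cyanogenic: (395 − 405)² / 405 = 0.2469
  acyanogenic: (325 − 315)² / 315 = 0.3175
χ² = 0.2469 + 0.3175 = 0.5644 ≈ 0.564
Degrees of freedom = 2 − 1 = 1; critical value at α = 0.05 is 3.841.
Since 0.564 < 3.841, we fail to reject the null hypothesis — the data are consistent with the 9:7 ratio.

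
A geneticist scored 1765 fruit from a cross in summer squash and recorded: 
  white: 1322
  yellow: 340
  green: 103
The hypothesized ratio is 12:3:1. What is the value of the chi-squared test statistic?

0.735

Under the 12:3:1 hypothesis (Σ ratio = 16, N = 1765):
  white: 1765 × 12/16 = 1323.75
  yellow: 1765 × 3/16 = 330.9375
  green: 1765 × 1/16 = 110.3125
χ² = Σ (O − E)² / E
  white: (1322 − 1323.75)² / 1323.75 = 0.0023
  yellow: (340 − 330.9375)² / 330.9375 = 0.2482
  green: (103 − 110.3125)² / 110.3125 = 0.4847
χ² = 0.0023 + 0.2482 + 0.4847 = 0.7352 ≈ 0.735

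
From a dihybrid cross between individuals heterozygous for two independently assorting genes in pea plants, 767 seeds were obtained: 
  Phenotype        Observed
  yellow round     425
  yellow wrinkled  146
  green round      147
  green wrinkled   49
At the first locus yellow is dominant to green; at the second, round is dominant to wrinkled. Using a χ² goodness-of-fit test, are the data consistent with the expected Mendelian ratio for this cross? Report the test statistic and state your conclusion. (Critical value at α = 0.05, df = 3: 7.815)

A dihybrid F₂ with independent assortment and complete dominance at both loci gives a 9:3:3:1 phenotypic ratio.
Total ratio parts = 16. Expected numbers out of 767:
  yellow round: 767 × 9/16 = 431.4375
  yellow wrinkled: 767 × 3/16 = 143.8125
  green round: 767 × 3/16 = 143.8125
  green wrinkled: 767 × 1/16 = 47.9375
χ² = Σ (O − E)² / E
  yellow round: (425 − 431.4375)² / 431.4375 = 0.0961
  yellow wrinkled: (146 − 143.8125)² / 143.8125 = 0.0333
  green round: (147 − 143.8125)² / 143.8125 = 0.0706
  green wrinkled: (49 − 47.9375)² / 47.9375 = 0.0235
χ² = 0.0961 + 0.0333 + 0.0706 + 0.0235 = 0.2235 ≈ 0.224
Degrees of freedom = 4 − 1 = 3; critical value at α = 0.05 is 7.815.
Since 0.224 < 7.815, we fail to reject the null hypothesis — the data are consistent with the 9:3:3:1 ratio.

0.224; consistent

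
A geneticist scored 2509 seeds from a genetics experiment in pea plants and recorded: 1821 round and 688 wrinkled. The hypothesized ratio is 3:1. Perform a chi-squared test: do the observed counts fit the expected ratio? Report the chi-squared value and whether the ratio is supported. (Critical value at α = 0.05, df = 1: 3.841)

Total ratio parts = 4. Expected numbers out of 2509:
  round: 2509 × 3/4 = 1881.75
  wrinkled: 2509 × 1/4 = 627.25
χ² = Σ (O − E)² / E
  round: (1821 − 1881.75)² / 1881.75 = 1.9612
  wrinkled: (688 − 627.25)² / 627.25 = 5.8837
χ² = 1.9612 + 5.8837 = 7.8449 ≈ 7.845
Degrees of freedom = 2 − 1 = 1; critical value at α = 0.05 is 3.841.
Since 7.845 > 3.841, we reject the null hypothesis — the data do not fit the 3:1 ratio.

7.845; not consistent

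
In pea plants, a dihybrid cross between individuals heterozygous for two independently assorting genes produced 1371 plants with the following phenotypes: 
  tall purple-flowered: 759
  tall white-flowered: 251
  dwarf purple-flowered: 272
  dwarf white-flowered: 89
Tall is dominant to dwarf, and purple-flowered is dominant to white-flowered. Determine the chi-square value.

1.332

A dihybrid F₂ with independent assortment and complete dominance at both loci gives a 9:3:3:1 phenotypic ratio.
Under the 9:3:3:1 hypothesis (Σ ratio = 16, N = 1371):
  tall purple-flowered: 1371 × 9/16 = 771.1875
  tall white-flowered: 1371 × 3/16 = 257.0625
  dwarf purple-flowered: 1371 × 3/16 = 257.0625
  dwarf white-flowered: 1371 × 1/16 = 85.6875
χ² = Σ (O − E)² / E
  tall purple-flowered: (759 − 771.1875)² / 771.1875 = 0.1926
  tall white-flowered: (251 − 257.0625)² / 257.0625 = 0.1430
  dwarf purple-flowered: (272 − 257.0625)² / 257.0625 = 0.8680
  dwarf white-flowered: (89 − 85.6875)² / 85.6875 = 0.1281
χ² = 0.1926 + 0.1430 + 0.8680 + 0.1281 = 1.3317 ≈ 1.332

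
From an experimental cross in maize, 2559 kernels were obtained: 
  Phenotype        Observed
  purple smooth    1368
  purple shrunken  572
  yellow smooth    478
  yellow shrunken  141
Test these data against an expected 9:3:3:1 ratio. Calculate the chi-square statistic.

23.507

The 9:3:3:1 ratio has 16 parts, so with N = 2559 the expected counts are:
  purple smooth: 2559 × 9/16 = 1439.4375
  purple shrunken: 2559 × 3/16 = 479.8125
  yellow smooth: 2559 × 3/16 = 479.8125
  yellow shrunken: 2559 × 1/16 = 159.9375
χ² = Σ (O − E)² / E
  purple smooth: (1368 − 1439.4375)² / 1439.4375 = 3.5454
  purple shrunken: (572 − 479.8125)² / 479.8125 = 17.7122
  yellow smooth: (478 − 479.8125)² / 479.8125 = 0.0068
  yellow shrunken: (141 − 159.9375)² / 159.9375 = 2.2423
χ² = 3.5454 + 17.7122 + 0.0068 + 2.2423 = 23.5067 ≈ 23.507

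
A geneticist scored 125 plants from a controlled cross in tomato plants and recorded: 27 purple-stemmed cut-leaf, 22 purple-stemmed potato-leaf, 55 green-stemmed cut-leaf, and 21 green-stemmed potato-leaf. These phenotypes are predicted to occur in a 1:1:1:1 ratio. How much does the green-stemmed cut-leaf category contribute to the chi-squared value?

18.050

Expected counts for N = 125 under a 1:1:1:1 ratio (total parts = 4):
  purple-stemmed cut-leaf: 125 × 1/4 = 31.25
  purple-stemmed potato-leaf: 125 × 1/4 = 31.25
  green-stemmed cut-leaf: 125 × 1/4 = 31.25
  green-stemmed potato-leaf: 125 × 1/4 = 31.25
Contribution of green-stemmed cut-leaf: (55 − 31.25)² / 31.25 = 18.0500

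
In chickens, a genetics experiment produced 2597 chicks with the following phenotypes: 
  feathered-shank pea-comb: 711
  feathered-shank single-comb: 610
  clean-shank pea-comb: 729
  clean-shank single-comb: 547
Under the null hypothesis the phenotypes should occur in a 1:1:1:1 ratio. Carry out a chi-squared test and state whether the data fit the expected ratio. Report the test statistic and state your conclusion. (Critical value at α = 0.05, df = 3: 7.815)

The 1:1:1:1 ratio has 4 parts, so with N = 2597 the expected counts are:
  feathered-shank pea-comb: 2597 × 1/4 = 649.25
  feathered-shank single-comb: 2597 × 1/4 = 649.25
  clean-shank pea-comb: 2597 × 1/4 = 649.25
  clean-shank single-comb: 2597 × 1/4 = 649.25
χ² = Σ (O − E)² / E
  feathered-shank pea-comb: (711 − 649.25)² / 649.25 = 5.8730
  feathered-shank single-comb: (610 − 649.25)² / 649.25 = 2.3728
  clean-shank pea-comb: (729 − 649.25)² / 649.25 = 9.7960
  clean-shank single-comb: (547 − 649.25)² / 649.25 = 16.1033
χ² = 5.8730 + 2.3728 + 9.7960 + 16.1033 = 34.1451 ≈ 34.145
Degrees of freedom = 4 − 1 = 3; critical value at α = 0.05 is 7.815.
Since 34.145 > 7.815, we reject the null hypothesis — the data do not fit the 1:1:1:1 ratio.

34.145; not consistent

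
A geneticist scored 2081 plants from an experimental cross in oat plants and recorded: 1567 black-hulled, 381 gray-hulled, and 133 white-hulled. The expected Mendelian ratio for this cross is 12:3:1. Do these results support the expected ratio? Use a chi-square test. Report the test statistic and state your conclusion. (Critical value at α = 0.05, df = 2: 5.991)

0.308; consistent

Under the 12:3:1 hypothesis (Σ ratio = 16, N = 2081):
  black-hulled: 2081 × 12/16 = 1560.75
  gray-hulled: 2081 × 3/16 = 390.1875
  white-hulled: 2081 × 1/16 = 130.0625
χ² = Σ (O − E)² / E
  black-hulled: (1567 − 1560.75)² / 1560.75 = 0.0250
  gray-hulled: (381 − 390.1875)² / 390.1875 = 0.2163
  white-hulled: (133 − 130.0625)² / 130.0625 = 0.0663
χ² = 0.0250 + 0.2163 + 0.0663 = 0.3076 ≈ 0.308
Degrees of freedom = 3 − 1 = 2; critical value at α = 0.05 is 5.991.
Since 0.308 < 5.991, we fail to reject the null hypothesis — the data are consistent with the 12:3:1 ratio.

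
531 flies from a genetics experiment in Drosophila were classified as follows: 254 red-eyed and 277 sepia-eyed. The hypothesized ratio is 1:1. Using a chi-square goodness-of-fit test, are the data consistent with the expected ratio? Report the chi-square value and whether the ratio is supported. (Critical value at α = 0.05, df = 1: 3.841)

0.996; consistent

Expected counts for N = 531 under a 1:1 ratio (total parts = 2):
  red-eyed: 531 × 1/2 = 265.5
  sepia-eyed: 531 × 1/2 = 265.5
χ² = Σ (O − E)² / E
  red-eyed: (254 − 265.5)² / 265.5 = 0.4981
  sepia-eyed: (277 − 265.5)² / 265.5 = 0.4981
χ² = 0.4981 + 0.4981 = 0.9962 ≈ 0.996
Degrees of freedom = 2 − 1 = 1; critical value at α = 0.05 is 3.841.
Since 0.996 < 3.841, we fail to reject the null hypothesis — the data are consistent with the 1:1 ratio.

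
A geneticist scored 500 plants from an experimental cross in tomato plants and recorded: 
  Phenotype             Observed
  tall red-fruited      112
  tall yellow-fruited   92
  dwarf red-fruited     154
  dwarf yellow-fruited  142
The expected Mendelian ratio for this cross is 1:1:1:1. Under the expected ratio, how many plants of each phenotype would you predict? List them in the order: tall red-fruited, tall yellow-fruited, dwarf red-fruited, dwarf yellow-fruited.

Total ratio parts = 4. Expected numbers out of 500:
  tall red-fruited: 500 × 1/4 = 125
  tall yellow-fruited: 500 × 1/4 = 125
  dwarf red-fruited: 500 × 1/4 = 125
  dwarf yellow-fruited: 500 × 1/4 = 125

125, 125, 125, 125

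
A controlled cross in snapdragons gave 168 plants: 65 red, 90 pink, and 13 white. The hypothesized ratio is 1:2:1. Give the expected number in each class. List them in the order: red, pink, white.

Expected counts for N = 168 under a 1:2:1 ratio (total parts = 4):
  red: 168 × 1/4 = 42
  pink: 168 × 2/4 = 84
  white: 168 × 1/4 = 42

42, 84, 42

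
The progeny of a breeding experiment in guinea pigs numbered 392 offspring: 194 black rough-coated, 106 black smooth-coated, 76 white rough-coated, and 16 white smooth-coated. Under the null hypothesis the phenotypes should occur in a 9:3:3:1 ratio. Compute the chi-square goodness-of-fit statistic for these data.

Expected counts for N = 392 under a 9:3:3:1 ratio (total parts = 16):
  black rough-coated: 392 × 9/16 = 220.5
  black smooth-coated: 392 × 3/16 = 73.5
  white rough-coated: 392 × 3/16 = 73.5
  white smooth-coated: 392 × 1/16 = 24.5
χ² = Σ (O − E)² / E
  black rough-coated: (194 − 220.5)² / 220.5 = 3.1848
  black smooth-coated: (106 − 73.5)² / 73.5 = 14.3707
  white rough-coated: (76 − 73.5)² / 73.5 = 0.0850
  white smooth-coated: (16 − 24.5)² / 24.5 = 2.9490
χ² = 3.1848 + 14.3707 + 0.0850 + 2.9490 = 20.5895 ≈ 20.590

20.590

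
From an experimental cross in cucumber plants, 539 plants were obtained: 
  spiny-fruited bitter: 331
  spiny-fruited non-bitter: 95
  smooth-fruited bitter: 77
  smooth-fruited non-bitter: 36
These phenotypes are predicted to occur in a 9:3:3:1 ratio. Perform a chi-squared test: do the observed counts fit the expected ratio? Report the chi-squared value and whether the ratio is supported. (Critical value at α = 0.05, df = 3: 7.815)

Expected counts for N = 539 under a 9:3:3:1 ratio (total parts = 16):
  spiny-fruited bitter: 539 × 9/16 = 303.1875
  spiny-fruited non-bitter: 539 × 3/16 = 101.0625
  smooth-fruited bitter: 539 × 3/16 = 101.0625
  smooth-fruited non-bitter: 539 × 1/16 = 33.6875
χ² = Σ (O − E)² / E
  spiny-fruited bitter: (331 − 303.1875)² / 303.1875 = 2.5513
  spiny-fruited non-bitter: (95 − 101.0625)² / 101.0625 = 0.3637
  smooth-fruited bitter: (77 − 101.0625)² / 101.0625 = 5.7292
  smooth-fruited non-bitter: (36 − 33.6875)² / 33.6875 = 0.1587
χ² = 2.5513 + 0.3637 + 5.7292 + 0.1587 = 8.8029 ≈ 8.803
Degrees of freedom = 4 − 1 = 3; critical value at α = 0.05 is 7.815.
Since 8.803 > 7.815, we reject the null hypothesis — the data do not fit the 9:3:3:1 ratio.

8.803; not consistent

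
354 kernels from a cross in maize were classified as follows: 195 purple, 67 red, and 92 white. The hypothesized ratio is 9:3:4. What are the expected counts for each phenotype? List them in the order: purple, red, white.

The 9:3:4 ratio has 16 parts, so with N = 354 the expected counts are:
  purple: 354 × 9/16 = 199.125
  red: 354 × 3/16 = 66.375
  white: 354 × 4/16 = 88.5

199.125, 66.375, 88.5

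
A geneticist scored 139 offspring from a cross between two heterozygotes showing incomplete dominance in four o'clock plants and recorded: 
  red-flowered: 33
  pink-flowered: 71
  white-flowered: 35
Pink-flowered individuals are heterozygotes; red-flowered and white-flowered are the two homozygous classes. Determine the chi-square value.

With incomplete dominance, a heterozygote × heterozygote cross gives a 1:2:1 phenotypic ratio.
Expected counts for N = 139 under a 1:2:1 ratio (total parts = 4):
  red-flowered: 139 × 1/4 = 34.75
  pink-flowered: 139 × 2/4 = 69.5
  white-flowered: 139 × 1/4 = 34.75
χ² = Σ (O − E)² / E
  red-flowered: (33 − 34.75)² / 34.75 = 0.0881
  pink-flowered: (71 − 69.5)² / 69.5 = 0.0324
  white-flowered: (35 − 34.75)² / 34.75 = 0.0018
χ² = 0.0881 + 0.0324 + 0.0018 = 0.1223 ≈ 0.122

0.122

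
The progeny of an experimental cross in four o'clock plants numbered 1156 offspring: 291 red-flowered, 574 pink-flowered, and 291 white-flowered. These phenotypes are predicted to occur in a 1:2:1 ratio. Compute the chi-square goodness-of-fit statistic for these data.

Under the 1:2:1 hypothesis (Σ ratio = 4, N = 1156):
  red-flowered: 1156 × 1/4 = 289
  pink-flowered: 1156 × 2/4 = 578
  white-flowered: 1156 × 1/4 = 289
χ² = Σ (O − E)² / E
  red-flowered: (291 − 289)² / 289 = 0.0138
  pink-flowered: (574 − 578)² / 578 = 0.0277
  white-flowered: (291 − 289)² / 289 = 0.0138
χ² = 0.0138 + 0.0277 + 0.0138 = 0.0553 ≈ 0.055

0.055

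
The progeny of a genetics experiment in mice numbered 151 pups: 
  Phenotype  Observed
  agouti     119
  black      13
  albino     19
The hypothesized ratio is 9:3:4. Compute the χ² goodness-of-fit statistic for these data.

31.255

Expected counts for N = 151 under a 9:3:4 ratio (total parts = 16):
  agouti: 151 × 9/16 = 84.9375
  black: 151 × 3/16 = 28.3125
  albino: 151 × 4/16 = 37.75
χ² = Σ (O − E)² / E
  agouti: (119 − 84.9375)² / 84.9375 = 13.6601
  black: (13 − 28.3125)² / 28.3125 = 8.2816
  albino: (19 − 37.75)² / 37.75 = 9.3129
χ² = 13.6601 + 8.2816 + 9.3129 = 31.2546 ≈ 31.255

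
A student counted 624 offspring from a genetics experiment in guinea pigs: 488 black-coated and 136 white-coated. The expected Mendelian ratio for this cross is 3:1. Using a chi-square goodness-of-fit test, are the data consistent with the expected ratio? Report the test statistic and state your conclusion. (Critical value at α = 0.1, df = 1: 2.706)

Under the 3:1 hypothesis (Σ ratio = 4, N = 624):
  black-coated: 624 × 3/4 = 468
  white-coated: 624 × 1/4 = 156
χ² = Σ (O − E)² / E
  black-coated: (488 − 468)² / 468 = 0.8547
  white-coated: (136 − 156)² / 156 = 2.5641
χ² = 0.8547 + 2.5641 = 3.4188 ≈ 3.419
Degrees of freedom = 2 − 1 = 1; critical value at α = 0.1 is 2.706.
Since 3.419 > 2.706, we reject the null hypothesis — the data do not fit the 3:1 ratio.

3.419; not consistent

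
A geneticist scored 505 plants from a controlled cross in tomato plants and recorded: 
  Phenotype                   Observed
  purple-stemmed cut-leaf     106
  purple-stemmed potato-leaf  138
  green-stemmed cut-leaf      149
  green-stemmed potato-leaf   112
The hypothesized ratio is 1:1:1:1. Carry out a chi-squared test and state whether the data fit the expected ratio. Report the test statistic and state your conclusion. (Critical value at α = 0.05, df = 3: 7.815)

Under the 1:1:1:1 hypothesis (Σ ratio = 4, N = 505):
  purple-stemmed cut-leaf: 505 × 1/4 = 126.25
  purple-stemmed potato-leaf: 505 × 1/4 = 126.25
  green-stemmed cut-leaf: 505 × 1/4 = 126.25
  green-stemmed potato-leaf: 505 × 1/4 = 126.25
χ² = Σ (O − E)² / E
  purple-stemmed cut-leaf: (106 − 126.25)² / 126.25 = 3.2480
  purple-stemmed potato-leaf: (138 − 126.25)² / 126.25 = 1.0936
  green-stemmed cut-leaf: (149 − 126.25)² / 126.25 = 4.0995
  green-stemmed potato-leaf: (112 − 126.25)² / 126.25 = 1.6084
χ² = 3.2480 + 1.0936 + 4.0995 + 1.6084 = 10.0495 ≈ 10.050
Degrees of freedom = 4 − 1 = 3; critical value at α = 0.05 is 7.815.
Since 10.050 > 7.815, we reject the null hypothesis — the data do not fit the 1:1:1:1 ratio.

10.050; not consistent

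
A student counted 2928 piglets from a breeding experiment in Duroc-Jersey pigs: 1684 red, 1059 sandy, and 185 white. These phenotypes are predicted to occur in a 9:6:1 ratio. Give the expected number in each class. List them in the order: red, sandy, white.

Expected counts for N = 2928 under a 9:6:1 ratio (total parts = 16):
  red: 2928 × 9/16 = 1647
  sandy: 2928 × 6/16 = 1098
  white: 2928 × 1/16 = 183

1647, 1098, 183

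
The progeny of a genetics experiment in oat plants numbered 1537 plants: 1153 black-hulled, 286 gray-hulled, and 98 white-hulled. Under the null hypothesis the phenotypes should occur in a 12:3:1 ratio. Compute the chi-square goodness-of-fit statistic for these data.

The 12:3:1 ratio has 16 parts, so with N = 1537 the expected counts are:
  black-hulled: 1537 × 12/16 = 1152.75
  gray-hulled: 1537 × 3/16 = 288.1875
  white-hulled: 1537 × 1/16 = 96.0625
χ² = Σ (O − E)² / E
  black-hulled: (1153 − 1152.75)² / 1152.75 = 0.0001
  gray-hulled: (286 − 288.1875)² / 288.1875 = 0.0166
  white-hulled: (98 − 96.0625)² / 96.0625 = 0.0391
χ² = 0.0001 + 0.0166 + 0.0391 = 0.0558 ≈ 0.056

0.056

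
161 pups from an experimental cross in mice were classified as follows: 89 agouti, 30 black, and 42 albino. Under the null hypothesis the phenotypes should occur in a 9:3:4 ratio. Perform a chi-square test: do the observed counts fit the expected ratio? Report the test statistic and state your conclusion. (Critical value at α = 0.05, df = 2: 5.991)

0.104; consistent

Under the 9:3:4 hypothesis (Σ ratio = 16, N = 161):
  agouti: 161 × 9/16 = 90.5625
  black: 161 × 3/16 = 30.1875
  albino: 161 × 4/16 = 40.25
χ² = Σ (O − E)² / E
  agouti: (89 − 90.5625)² / 90.5625 = 0.0270
  black: (30 − 30.1875)² / 30.1875 = 0.0012
  albino: (42 − 40.25)² / 40.25 = 0.0761
χ² = 0.0270 + 0.0012 + 0.0761 = 0.1043 ≈ 0.104
Degrees of freedom = 3 − 1 = 2; critical value at α = 0.05 is 5.991.
Since 0.104 < 5.991, we fail to reject the null hypothesis — the data are consistent with the 9:3:4 ratio.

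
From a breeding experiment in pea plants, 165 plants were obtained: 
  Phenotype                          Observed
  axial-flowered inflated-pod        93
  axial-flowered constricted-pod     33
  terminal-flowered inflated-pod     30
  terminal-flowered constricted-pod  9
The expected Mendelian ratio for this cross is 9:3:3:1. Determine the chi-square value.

Under the 9:3:3:1 hypothesis (Σ ratio = 16, N = 165):
  axial-flowered inflated-pod: 165 × 9/16 = 92.8125
  axial-flowered constricted-pod: 165 × 3/16 = 30.9375
  terminal-flowered inflated-pod: 165 × 3/16 = 30.9375
  terminal-flowered constricted-pod: 165 × 1/16 = 10.3125
χ² = Σ (O − E)² / E
  axial-flowered inflated-pod: (93 − 92.8125)² / 92.8125 = 0.0004
  axial-flowered constricted-pod: (33 − 30.9375)² / 30.9375 = 0.1375
  terminal-flowered inflated-pod: (30 − 30.9375)² / 30.9375 = 0.0284
  terminal-flowered constricted-pod: (9 − 10.3125)² / 10.3125 = 0.1670
χ² = 0.0004 + 0.1375 + 0.0284 + 0.1670 = 0.3333 ≈ 0.333

0.333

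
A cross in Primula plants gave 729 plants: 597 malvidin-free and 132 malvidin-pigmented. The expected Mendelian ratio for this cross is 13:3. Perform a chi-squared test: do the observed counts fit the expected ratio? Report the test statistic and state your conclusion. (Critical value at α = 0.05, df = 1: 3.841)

Under the 13:3 hypothesis (Σ ratio = 16, N = 729):
  malvidin-free: 729 × 13/16 = 592.3125
  malvidin-pigmented: 729 × 3/16 = 136.6875
χ² = Σ (O − E)² / E
  malvidin-free: (597 − 592.3125)² / 592.3125 = 0.0371
  malvidin-pigmented: (132 − 136.6875)² / 136.6875 = 0.1608
χ² = 0.0371 + 0.1608 = 0.1979 ≈ 0.198
Degrees of freedom = 2 − 1 = 1; critical value at α = 0.05 is 3.841.
Since 0.198 < 3.841, we fail to reject the null hypothesis — the data are consistent with the 13:3 ratio.

0.198; consistent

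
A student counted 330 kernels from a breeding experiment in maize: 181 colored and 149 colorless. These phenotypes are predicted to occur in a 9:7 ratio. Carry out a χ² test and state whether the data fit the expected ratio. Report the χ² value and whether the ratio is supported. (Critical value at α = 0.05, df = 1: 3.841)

0.263; consistent

The 9:7 ratio has 16 parts, so with N = 330 the expected counts are:
  colored: 330 × 9/16 = 185.625
  colorless: 330 × 7/16 = 144.375
χ² = Σ (O − E)² / E
  colored: (181 − 185.625)² / 185.625 = 0.1152
  colorless: (149 − 144.375)² / 144.375 = 0.1482
χ² = 0.1152 + 0.1482 = 0.2634 ≈ 0.263
Degrees of freedom = 2 − 1 = 1; critical value at α = 0.05 is 3.841.
Since 0.263 < 3.841, we fail to reject the null hypothesis — the data are consistent with the 9:7 ratio.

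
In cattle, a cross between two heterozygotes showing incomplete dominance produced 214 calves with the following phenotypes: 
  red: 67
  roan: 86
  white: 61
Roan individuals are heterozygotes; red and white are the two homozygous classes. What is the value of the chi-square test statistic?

8.579

With incomplete dominance, a heterozygote × heterozygote cross gives a 1:2:1 phenotypic ratio.
Expected counts for N = 214 under a 1:2:1 ratio (total parts = 4):
  red: 214 × 1/4 = 53.5
  roan: 214 × 2/4 = 107
  white: 214 × 1/4 = 53.5
χ² = Σ (O − E)² / E
  red: (67 − 53.5)² / 53.5 = 3.4065
  roan: (86 − 107)² / 107 = 4.1215
  white: (61 − 53.5)² / 53.5 = 1.0514
χ² = 3.4065 + 4.1215 + 1.0514 = 8.5794 ≈ 8.579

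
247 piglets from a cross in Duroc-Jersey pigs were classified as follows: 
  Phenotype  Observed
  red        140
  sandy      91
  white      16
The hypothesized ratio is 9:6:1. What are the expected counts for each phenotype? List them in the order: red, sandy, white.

Expected counts for N = 247 under a 9:6:1 ratio (total parts = 16):
  red: 247 × 9/16 = 138.9375
  sandy: 247 × 6/16 = 92.625
  white: 247 × 1/16 = 15.4375

138.9375, 92.625, 15.4375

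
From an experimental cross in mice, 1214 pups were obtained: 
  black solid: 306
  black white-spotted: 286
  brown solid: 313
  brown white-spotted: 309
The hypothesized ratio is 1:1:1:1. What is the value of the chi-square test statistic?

1.427

The 1:1:1:1 ratio has 4 parts, so with N = 1214 the expected counts are:
  black solid: 1214 × 1/4 = 303.5
  black white-spotted: 1214 × 1/4 = 303.5
  brown solid: 1214 × 1/4 = 303.5
  brown white-spotted: 1214 × 1/4 = 303.5
χ² = Σ (O − E)² / E
  black solid: (306 − 303.5)² / 303.5 = 0.0206
  black white-spotted: (286 − 303.5)² / 303.5 = 1.0091
  brown solid: (313 − 303.5)² / 303.5 = 0.2974
  brown white-spotted: (309 − 303.5)² / 303.5 = 0.0997
χ² = 0.0206 + 1.0091 + 0.2974 + 0.0997 = 1.4268 ≈ 1.427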